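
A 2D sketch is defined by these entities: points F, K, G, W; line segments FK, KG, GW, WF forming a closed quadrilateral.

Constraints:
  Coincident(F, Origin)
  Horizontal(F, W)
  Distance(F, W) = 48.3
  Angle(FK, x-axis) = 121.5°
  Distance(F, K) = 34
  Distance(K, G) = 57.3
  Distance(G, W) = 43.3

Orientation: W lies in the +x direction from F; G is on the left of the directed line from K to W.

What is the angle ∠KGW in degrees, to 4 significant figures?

90.54°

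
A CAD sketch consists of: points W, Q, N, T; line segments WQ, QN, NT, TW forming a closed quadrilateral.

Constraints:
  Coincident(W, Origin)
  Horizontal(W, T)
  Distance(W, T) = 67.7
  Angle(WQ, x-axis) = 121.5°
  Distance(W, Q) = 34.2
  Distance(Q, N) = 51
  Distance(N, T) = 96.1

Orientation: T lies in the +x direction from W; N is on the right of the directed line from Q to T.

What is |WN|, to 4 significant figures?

33.56

W is at the origin; WT is horizontal with |WT| = 67.7 and T in +x, so T = (67.7, 0). WQ runs at 121.5° with |WQ| = 34.2, so Q = (-17.87, 29.16). N is determined by |QN| = 51.0 and |NT| = 96.1 together: it lies at the intersection of circle(Q, 51.0) and circle(T, 96.1). With |QT| = 90.40, the foot of the radical line on QT is 8.508 from Q and the perpendicular offset is √(51.0² − 8.508²) = 50.29. Taking the right-of-QT solution: N = (-26.04, -21.18).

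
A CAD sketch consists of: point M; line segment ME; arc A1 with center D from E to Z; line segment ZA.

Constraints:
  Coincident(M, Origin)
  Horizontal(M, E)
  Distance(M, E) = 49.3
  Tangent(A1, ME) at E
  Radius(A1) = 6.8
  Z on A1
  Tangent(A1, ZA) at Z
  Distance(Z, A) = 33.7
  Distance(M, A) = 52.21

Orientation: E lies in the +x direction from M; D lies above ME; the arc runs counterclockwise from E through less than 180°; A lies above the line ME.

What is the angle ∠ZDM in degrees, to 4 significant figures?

152.8°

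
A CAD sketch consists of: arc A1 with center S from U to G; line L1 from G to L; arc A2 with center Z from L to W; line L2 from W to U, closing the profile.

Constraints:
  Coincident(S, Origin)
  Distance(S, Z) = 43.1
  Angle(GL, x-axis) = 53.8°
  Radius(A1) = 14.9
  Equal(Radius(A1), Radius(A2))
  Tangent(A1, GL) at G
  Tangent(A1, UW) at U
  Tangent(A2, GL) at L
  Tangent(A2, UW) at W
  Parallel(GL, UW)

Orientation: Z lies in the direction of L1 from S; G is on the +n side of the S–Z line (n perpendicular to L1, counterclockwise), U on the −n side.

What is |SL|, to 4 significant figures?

45.60

The slot axis is L1's direction at 53.8°, so u = (cos 53.8°, sin 53.8°) = (0.5906, 0.8070) and n = (−sin 53.8°, cos 53.8°) = (-0.8070, 0.5906). S is at the origin and Z lies 43.1 along u from S, so Z = 43.1·u = (25.46, 34.78). Tangency of A1 to both parallel lines with radius 14.9 puts G and U at S ± 14.9·n: G = (-12.02, 8.800), U = (12.02, -8.800). Equal radii place L and W the same way about Z: L = Z + 14.9·n = (13.43, 43.58), W = Z − 14.9·n = (37.48, 25.98). Then |SL| = |L − S| = 45.60.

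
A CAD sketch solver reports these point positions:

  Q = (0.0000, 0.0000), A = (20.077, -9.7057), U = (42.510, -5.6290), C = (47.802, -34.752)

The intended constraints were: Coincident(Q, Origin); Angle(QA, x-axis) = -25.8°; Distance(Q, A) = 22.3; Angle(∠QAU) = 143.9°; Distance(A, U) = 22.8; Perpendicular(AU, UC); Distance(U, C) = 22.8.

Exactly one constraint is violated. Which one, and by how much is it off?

Distance(U, C) = 22.8 — off by 6.80.

Q = (0.00, 0.00) ✓; QA at -25.80° ✓; |QA| = 22.30 ✓; ∠QAU = 143.9° ✓; |AU| = 22.80 ✓; ∠(AU, UC) = 90.00° ✓; |UC| = 29.60 ✗.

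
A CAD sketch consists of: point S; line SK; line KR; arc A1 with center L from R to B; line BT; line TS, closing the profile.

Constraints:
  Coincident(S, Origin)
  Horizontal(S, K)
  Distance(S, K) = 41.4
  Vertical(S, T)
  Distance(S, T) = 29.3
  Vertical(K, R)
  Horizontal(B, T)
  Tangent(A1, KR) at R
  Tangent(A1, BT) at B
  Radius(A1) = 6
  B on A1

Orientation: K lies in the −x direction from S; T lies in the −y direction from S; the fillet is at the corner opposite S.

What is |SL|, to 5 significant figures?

42.380

S is at the origin; SK is horizontal with |SK| = 41.4 and K on the −x side, so K = (-41.400, 0.0000). ST is vertical with |ST| = 29.3 and T on the −y side, so T = (0.0000, -29.300). The virtual corner opposite S is at (-41.400, -29.300). Tangency of A1 to KR means the radius LR is perpendicular to KR and since A1 is tangent to BT there, LB ⟂ BT, with radius 6.0, so the center L sits 6.0 in from both sides at L = (-35.400, -23.300). Then |SL| = |L − S| = 42.380.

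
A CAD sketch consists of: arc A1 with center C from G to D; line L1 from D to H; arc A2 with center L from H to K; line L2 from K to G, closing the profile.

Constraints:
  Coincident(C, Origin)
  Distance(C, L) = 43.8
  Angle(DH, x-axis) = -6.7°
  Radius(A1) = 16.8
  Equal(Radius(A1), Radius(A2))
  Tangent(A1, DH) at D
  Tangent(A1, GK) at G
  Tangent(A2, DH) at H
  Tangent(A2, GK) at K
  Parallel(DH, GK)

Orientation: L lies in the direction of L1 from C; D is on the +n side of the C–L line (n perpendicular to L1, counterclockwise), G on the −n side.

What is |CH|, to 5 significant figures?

46.911

The slot axis is L1's direction at -6.7°, so u = (cos -6.7°, sin -6.7°) = (0.99317, -0.11667) and n = (−sin -6.7°, cos -6.7°) = (0.11667, 0.99317). C is at the origin and L lies 43.8 along u from C, so L = 43.8·u = (43.501, -5.1102). Tangency of A1 to both parallel lines with radius 16.8 puts D and G at C ± 16.8·n: D = (1.9601, 16.685), G = (-1.9601, -16.685). Equal radii place H and K the same way about L: H = L + 16.8·n = (45.461, 11.575), K = L − 16.8·n = (41.541, -21.795). Then |CH| = |H − C| = 46.911.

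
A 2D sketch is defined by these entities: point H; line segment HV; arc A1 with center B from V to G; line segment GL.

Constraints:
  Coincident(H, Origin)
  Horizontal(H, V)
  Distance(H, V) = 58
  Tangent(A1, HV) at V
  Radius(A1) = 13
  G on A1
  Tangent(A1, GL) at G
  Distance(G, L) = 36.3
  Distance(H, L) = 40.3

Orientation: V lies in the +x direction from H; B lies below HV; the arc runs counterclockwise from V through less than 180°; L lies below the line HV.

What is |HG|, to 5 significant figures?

48.360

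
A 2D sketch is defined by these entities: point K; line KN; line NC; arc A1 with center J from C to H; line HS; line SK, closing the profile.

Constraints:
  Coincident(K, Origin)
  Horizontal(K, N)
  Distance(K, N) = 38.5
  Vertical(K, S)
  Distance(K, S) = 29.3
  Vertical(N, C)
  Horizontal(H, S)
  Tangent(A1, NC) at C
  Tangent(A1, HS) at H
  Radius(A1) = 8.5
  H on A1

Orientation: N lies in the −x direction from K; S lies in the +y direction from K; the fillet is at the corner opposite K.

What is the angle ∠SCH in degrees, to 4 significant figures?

32.55°

The virtual corner opposite K is at (-38.50, 29.30). Tangency of A1 to NC means the radius JC is perpendicular to NC and the tangent condition forces JH to be normal to HS, with radius 8.5, so the center J sits 8.5 in from both sides at J = (-30.00, 20.80). That places the tangent points at C = (-38.50, 20.80) on NC and H = (-30.00, 29.30) on HS. Then cos ∠SCH = CS·CH / (|CS||CH|), giving 32.55°.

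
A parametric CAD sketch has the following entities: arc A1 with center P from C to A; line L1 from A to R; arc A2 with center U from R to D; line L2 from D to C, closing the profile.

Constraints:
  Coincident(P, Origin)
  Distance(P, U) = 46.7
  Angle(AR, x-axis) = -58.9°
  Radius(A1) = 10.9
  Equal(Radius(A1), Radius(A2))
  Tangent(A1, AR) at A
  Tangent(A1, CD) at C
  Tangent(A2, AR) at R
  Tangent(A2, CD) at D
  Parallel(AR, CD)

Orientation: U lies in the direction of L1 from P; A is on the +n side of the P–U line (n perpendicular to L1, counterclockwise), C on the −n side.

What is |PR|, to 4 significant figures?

47.96

The slot axis is L1's direction at -58.9°, so u = (cos -58.9°, sin -58.9°) = (0.5165, -0.8563) and n = (−sin -58.9°, cos -58.9°) = (0.8563, 0.5165). P is at the origin and U lies 46.7 along u from P, so U = 46.7·u = (24.12, -39.99). Tangency of A1 to both parallel lines with radius 10.9 puts A and C at P ± 10.9·n: A = (9.333, 5.630), C = (-9.333, -5.630). Equal radii place R and D the same way about U: R = U + 10.9·n = (33.46, -34.36), D = U − 10.9·n = (14.79, -45.62). Then |PR| = |R − P| = 47.96.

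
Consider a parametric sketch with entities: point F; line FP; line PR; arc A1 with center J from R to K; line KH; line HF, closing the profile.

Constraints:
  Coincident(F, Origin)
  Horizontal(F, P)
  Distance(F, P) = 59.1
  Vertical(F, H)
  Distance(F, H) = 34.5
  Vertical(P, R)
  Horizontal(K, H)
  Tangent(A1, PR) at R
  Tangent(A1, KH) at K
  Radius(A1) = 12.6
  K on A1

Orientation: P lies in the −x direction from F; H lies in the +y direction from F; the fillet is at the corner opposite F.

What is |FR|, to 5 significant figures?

63.027

F is at the origin; FP is horizontal with |FP| = 59.1 and P on the −x side, so P = (-59.100, 0.0000). FH is vertical with |FH| = 34.5 and H on the +y side, so H = (0.0000, 34.500). The virtual corner opposite F is at (-59.100, 34.500). The tangent condition forces JR to be normal to PR and A1 meets KH tangentially, so JK is at right angles to KH, with radius 12.6, so the center J sits 12.6 in from both sides at J = (-46.500, 21.900). That places the tangent points at R = (-59.100, 21.900) on PR and K = (-46.500, 34.500) on KH. Then |FR| = |R − F| = 63.027.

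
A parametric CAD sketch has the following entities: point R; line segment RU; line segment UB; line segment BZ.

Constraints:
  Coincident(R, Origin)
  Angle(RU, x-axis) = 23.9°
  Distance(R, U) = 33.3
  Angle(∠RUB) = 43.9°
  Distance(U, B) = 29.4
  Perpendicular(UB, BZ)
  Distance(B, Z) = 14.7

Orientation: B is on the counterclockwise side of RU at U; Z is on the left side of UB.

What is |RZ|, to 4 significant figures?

9.981

R is at the origin; RU runs at 23.9° with length 33.3, so U = 33.3·(cos 23.9°, sin 23.9°) = (30.44, 13.49). ∠RUB = 43.9°, so UB runs at 23.9° + (180° − 43.9°) = 160.0° from the x-axis; with |UB| = 29.4, B = U + 29.4·(cos 160.0°, sin 160.0°) = (2.818, 23.55). UB ⟂ BZ; with |BZ| = 14.7 on the left of UB, Z = B + 14.7·(-0.3420, -0.9397) = (-2.210, 9.733). Then |RZ| = |Z − R| = 9.981.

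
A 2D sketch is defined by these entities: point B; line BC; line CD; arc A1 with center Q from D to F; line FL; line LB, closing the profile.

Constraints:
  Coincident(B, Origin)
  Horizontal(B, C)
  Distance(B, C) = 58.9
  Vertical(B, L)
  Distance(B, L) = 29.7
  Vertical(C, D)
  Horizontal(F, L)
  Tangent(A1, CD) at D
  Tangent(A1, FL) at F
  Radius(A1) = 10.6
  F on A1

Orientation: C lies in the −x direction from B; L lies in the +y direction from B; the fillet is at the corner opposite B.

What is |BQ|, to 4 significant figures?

51.94

B is at the origin; B and C share the same y with |BC| = 58.9 and C on the −x side, so C = (-58.90, 0.000). B and L share the same x with |BL| = 29.7 and L on the +y side, so L = (0.000, 29.70). The virtual corner opposite B is at (-58.90, 29.70). A1 meets CD tangentially, so QD is at right angles to CD and A1 meets FL tangentially, so QF is at right angles to FL, with radius 10.6, so the center Q sits 10.6 in from both sides at Q = (-48.30, 19.10). Then |BQ| = |Q − B| = 51.94.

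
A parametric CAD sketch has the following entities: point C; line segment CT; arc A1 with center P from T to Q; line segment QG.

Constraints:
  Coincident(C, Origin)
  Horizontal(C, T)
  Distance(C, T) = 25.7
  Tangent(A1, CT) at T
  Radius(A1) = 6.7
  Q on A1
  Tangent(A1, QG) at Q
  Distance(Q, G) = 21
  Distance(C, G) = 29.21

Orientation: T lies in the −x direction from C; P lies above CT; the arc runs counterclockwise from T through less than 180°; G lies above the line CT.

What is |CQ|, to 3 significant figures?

19.9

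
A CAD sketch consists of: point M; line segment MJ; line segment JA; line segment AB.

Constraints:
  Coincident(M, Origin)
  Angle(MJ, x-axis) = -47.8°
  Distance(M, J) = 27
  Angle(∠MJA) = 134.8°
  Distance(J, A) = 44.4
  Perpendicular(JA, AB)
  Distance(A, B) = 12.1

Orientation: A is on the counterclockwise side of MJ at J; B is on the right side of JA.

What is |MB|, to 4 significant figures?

70.71

M is at the origin; MJ runs at -47.8° with length 27.0, so J = 27.0·(cos -47.8°, sin -47.8°) = (18.14, -20.00). ∠MJA = 134.8°, so JA runs at -47.8° + (180° − 134.8°) = -2.600° from the x-axis; with |JA| = 44.4, A = J + 44.4·(cos -2.600°, sin -2.600°) = (62.49, -22.02). JA is perpendicular to AB; with |AB| = 12.1 on the right of JA, B = A + 12.1·(-0.04536, -0.9990) = (61.94, -34.10). Then |MB| = |B − M| = 70.71.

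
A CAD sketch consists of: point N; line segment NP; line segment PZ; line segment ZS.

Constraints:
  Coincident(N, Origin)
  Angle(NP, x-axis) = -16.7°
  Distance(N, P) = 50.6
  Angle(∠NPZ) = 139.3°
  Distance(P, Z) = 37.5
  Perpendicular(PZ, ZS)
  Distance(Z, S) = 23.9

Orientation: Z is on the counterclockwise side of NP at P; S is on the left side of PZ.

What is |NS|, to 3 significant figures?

76.4

N is at the origin; NP runs at -16.7° with length 50.6, so P = 50.6·(cos -16.7°, sin -16.7°) = (48.5, -14.5). ∠NPZ = 139.3°, so PZ runs at -16.7° + (180° − 139.3°) = 24.0° from the x-axis; with |PZ| = 37.5, Z = P + 37.5·(cos 24.0°, sin 24.0°) = (82.7, 0.712). The perpendicularity gives ZS at right angles to PZ; with |ZS| = 23.9 on the left of PZ, S = Z + 23.9·(-0.407, 0.914) = (73.0, 22.5). Then |NS| = |S − N| = 76.4.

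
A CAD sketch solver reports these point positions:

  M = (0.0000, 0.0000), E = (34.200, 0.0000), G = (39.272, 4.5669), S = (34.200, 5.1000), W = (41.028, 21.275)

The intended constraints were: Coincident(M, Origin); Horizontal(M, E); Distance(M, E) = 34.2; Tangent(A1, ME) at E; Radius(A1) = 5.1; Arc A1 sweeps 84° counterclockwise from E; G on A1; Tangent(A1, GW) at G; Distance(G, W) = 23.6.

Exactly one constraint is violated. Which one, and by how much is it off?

Distance(G, W) = 23.6 — off by 6.80.

M = (0.00, 0.00) ✓; M.y = 0.00, E.y = 0.00 ✓; |ME| = 34.20 ✓; ∠(SE, EM) = 90.00° ✓; |SE| = 5.100 ✓; bearing(S→G) − bearing(S→E) = 84.00° ✓; |SG| = 5.100 ✓; ∠(SG, GW) = 90.00° ✓; |GW| = 16.80 ✗.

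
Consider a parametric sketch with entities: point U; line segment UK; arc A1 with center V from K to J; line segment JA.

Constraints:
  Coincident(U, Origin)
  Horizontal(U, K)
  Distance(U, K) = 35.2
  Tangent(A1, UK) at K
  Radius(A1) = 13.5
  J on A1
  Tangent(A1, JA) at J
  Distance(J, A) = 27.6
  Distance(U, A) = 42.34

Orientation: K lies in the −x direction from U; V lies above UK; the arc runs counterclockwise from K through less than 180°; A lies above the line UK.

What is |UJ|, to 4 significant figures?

24.64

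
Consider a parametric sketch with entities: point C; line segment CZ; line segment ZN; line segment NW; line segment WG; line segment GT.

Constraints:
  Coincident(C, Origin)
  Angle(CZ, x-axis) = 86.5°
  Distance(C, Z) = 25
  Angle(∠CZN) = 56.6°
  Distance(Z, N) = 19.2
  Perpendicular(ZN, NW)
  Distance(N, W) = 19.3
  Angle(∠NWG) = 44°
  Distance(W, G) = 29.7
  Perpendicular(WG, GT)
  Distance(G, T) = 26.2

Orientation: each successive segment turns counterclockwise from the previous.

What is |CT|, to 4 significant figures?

41.30

C is at the origin; CZ runs at 86.5° with length 25.0, so Z = (1.526, 24.95). ∠CZN = 56.6° gives ZN at -150.1° from the x-axis; with |ZN| = 19.2, N = (-15.12, 15.38). ZN is perpendicular to NW, so NW runs at -60.10°; with |NW| = 19.3, W = (-5.497, -1.349). ∠NWG = 44.0° gives WG at 75.90° from the x-axis; with |WG| = 29.7, G = (1.738, 27.46). The perpendicularity gives GT at right angles to WG, so GT runs at 165.9°; with |GT| = 26.2, T = (-23.67, 33.84). Then |CT| = |T − C| = 41.30.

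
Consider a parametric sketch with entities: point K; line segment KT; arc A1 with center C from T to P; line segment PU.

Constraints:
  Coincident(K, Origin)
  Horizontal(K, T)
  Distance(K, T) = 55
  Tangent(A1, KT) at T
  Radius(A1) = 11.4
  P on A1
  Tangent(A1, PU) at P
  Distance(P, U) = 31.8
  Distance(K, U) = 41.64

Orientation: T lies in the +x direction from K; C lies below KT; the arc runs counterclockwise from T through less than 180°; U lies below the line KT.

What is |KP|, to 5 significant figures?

45.868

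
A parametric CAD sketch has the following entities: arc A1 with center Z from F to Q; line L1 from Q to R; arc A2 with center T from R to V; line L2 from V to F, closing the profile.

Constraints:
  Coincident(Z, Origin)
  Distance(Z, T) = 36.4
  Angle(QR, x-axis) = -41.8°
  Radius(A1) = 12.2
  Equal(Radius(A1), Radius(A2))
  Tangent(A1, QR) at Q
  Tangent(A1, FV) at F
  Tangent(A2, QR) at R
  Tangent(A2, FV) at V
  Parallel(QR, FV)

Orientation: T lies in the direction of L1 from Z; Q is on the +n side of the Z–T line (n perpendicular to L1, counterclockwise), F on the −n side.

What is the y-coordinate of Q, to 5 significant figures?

9.0948

The slot axis is L1's direction at -41.8°, so u = (cos -41.8°, sin -41.8°) = (0.74548, -0.66653) and n = (−sin -41.8°, cos -41.8°) = (0.66653, 0.74548). Z is at the origin and T lies 36.4 along u from Z, so T = 36.4·u = (27.135, -24.262). Tangency of A1 to both parallel lines with radius 12.2 puts Q and F at Z ± 12.2·n: Q = (8.1317, 9.0948), F = (-8.1317, -9.0948). So Q.y = 9.0948.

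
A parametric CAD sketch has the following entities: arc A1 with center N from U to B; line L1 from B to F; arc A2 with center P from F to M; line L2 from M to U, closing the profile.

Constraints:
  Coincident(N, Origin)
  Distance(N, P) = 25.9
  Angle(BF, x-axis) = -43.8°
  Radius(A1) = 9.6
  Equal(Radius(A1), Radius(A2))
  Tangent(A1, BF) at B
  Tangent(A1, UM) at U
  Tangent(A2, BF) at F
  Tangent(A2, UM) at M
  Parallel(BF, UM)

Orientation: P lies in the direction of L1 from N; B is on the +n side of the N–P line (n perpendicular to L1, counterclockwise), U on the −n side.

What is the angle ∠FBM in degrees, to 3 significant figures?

36.6°

The slot axis is L1's direction at -43.8°, so u = (cos -43.8°, sin -43.8°) = (0.722, -0.692) and n = (−sin -43.8°, cos -43.8°) = (0.692, 0.722). N is at the origin and P lies 25.9 along u from N, so P = 25.9·u = (18.7, -17.9). Tangency of A1 to both parallel lines with radius 9.6 puts B and U at N ± 9.6·n: B = (6.64, 6.93), U = (-6.64, -6.93). Equal radii place F and M the same way about P: F = P + 9.6·n = (25.3, -11.0), M = P − 9.6·n = (12.0, -24.9). Then cos ∠FBM = BF·BM / (|BF||BM|), giving 36.6°.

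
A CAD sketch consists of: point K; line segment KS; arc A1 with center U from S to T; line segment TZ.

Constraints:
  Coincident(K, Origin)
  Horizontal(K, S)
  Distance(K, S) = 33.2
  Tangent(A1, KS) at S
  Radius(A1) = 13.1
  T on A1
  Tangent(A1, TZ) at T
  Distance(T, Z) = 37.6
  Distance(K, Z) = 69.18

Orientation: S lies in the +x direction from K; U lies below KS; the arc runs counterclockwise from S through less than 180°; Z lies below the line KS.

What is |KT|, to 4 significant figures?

31.70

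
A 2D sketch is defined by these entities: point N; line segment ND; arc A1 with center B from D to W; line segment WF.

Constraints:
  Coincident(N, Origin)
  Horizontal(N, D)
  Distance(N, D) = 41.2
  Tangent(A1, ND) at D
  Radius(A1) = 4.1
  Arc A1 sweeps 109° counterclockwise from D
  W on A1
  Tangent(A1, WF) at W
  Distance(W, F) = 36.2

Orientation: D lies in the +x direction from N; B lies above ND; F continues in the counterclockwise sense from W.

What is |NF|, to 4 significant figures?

51.78

N is at the origin; ND is horizontal with |ND| = 41.2 and D on the +x side, so D = (41.20, 0.000). Since A1 is tangent to ND there, BD ⟂ ND, so B = D + (0, 4.1) = (41.20, 4.100). On A1, D sits at bearing -90° from B; a 109° counterclockwise sweep puts W at bearing 19°, so W = B + 4.1·(cos 19°, sin 19°) = (45.08, 5.435). A1 meets WF tangentially, so BW is at right angles to WF, so WF runs along (−sin 19°, cos 19°); with |WF| = 36.2, F = (33.29, 39.66). Then |NF| = |F − N| = 51.78.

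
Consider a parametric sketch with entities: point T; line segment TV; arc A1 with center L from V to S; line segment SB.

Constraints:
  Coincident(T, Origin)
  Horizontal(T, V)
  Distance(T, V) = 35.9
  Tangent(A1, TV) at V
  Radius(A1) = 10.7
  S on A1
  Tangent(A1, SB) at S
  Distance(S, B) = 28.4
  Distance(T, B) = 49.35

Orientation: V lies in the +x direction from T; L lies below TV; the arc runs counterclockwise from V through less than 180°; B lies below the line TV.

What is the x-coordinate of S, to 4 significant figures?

25.28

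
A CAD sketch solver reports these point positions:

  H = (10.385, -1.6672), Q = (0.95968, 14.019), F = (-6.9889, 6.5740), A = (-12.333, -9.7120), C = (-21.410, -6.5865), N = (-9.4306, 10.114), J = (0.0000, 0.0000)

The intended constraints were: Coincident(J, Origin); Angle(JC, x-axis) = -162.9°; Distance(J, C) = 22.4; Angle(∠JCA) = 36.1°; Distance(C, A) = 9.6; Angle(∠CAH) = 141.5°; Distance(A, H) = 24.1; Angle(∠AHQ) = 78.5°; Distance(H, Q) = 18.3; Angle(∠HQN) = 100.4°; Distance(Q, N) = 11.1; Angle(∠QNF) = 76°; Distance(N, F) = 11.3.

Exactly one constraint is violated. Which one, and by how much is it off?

Distance(N, F) = 11.3 — off by 7.00.

J = (0.00, 0.00) ✓; JC at -162.9° ✓; |JC| = 22.40 ✓; ∠JCA = 36.10° ✓; |CA| = 9.600 ✓; ∠CAH = 141.5° ✓; |AH| = 24.10 ✓; ∠AHQ = 78.50° ✓; |HQ| = 18.30 ✓; ∠HQN = 100.4° ✓; |QN| = 11.10 ✓; ∠QNF = 76.00° ✓; |NF| = 4.300 ✗.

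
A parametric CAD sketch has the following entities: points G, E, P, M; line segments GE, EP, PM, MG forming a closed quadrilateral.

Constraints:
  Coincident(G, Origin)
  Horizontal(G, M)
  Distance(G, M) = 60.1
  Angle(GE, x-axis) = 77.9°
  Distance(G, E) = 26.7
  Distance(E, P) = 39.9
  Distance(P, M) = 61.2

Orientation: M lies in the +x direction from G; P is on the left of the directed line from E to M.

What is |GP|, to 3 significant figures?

64.2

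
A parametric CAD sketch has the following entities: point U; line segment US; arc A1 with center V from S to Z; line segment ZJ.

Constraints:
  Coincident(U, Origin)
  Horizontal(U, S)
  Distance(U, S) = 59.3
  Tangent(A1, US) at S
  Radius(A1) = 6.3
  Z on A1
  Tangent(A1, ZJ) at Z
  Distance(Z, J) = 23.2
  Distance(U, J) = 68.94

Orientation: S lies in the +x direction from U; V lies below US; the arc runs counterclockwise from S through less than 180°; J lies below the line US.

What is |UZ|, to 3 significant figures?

54.1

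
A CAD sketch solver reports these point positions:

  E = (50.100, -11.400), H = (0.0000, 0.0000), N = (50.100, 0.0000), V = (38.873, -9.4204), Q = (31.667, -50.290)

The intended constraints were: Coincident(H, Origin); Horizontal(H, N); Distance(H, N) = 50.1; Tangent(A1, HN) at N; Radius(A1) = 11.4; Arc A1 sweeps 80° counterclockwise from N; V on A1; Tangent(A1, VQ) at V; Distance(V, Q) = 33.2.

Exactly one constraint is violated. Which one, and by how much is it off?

Distance(V, Q) = 33.2 — off by 8.30.

H = (0.00, 0.00) ✓; H.y = 0.00, N.y = 0.00 ✓; |HN| = 50.10 ✓; ∠(EN, NH) = 90.00° ✓; |EN| = 11.40 ✓; bearing(E→V) − bearing(E→N) = 80.00° ✓; |EV| = 11.40 ✓; ∠(EV, VQ) = 90.00° ✓; |VQ| = 41.50 ✗.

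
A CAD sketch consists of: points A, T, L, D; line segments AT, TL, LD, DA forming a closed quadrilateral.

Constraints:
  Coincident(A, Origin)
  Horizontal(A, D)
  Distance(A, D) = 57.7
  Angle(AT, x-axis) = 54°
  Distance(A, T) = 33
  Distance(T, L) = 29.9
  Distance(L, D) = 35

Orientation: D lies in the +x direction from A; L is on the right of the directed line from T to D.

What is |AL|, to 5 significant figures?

23.026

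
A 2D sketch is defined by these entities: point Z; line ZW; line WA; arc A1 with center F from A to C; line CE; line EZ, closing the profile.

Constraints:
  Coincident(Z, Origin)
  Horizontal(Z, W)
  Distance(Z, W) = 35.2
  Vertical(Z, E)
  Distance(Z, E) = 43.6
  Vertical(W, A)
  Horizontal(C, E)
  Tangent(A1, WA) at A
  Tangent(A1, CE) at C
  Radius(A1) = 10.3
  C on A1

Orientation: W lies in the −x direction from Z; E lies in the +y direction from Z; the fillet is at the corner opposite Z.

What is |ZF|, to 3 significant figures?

41.6

Z is at the origin; Z and W share the same y with |ZW| = 35.2 and W on the −x side, so W = (-35.2, 0.00). Z and E share the same x with |ZE| = 43.6 and E on the +y side, so E = (0.00, 43.6). The virtual corner opposite Z is at (-35.2, 43.6). A1 meets WA tangentially, so FA is at right angles to WA and the tangent condition forces FC to be normal to CE, with radius 10.3, so the center F sits 10.3 in from both sides at F = (-24.9, 33.3). Then |ZF| = |F − Z| = 41.6.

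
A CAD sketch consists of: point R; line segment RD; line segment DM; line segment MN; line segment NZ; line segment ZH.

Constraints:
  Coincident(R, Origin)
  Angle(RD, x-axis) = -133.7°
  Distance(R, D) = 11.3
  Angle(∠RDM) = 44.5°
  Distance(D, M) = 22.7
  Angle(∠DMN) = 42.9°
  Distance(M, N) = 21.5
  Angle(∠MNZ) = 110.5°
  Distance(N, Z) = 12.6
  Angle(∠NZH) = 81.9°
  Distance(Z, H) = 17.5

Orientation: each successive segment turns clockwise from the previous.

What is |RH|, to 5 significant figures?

13.531

R is at the origin; RD runs at -133.7° with length 11.3, so D = (-7.8070, -8.1695). ∠RDM = 44.5° gives DM at 90.800° from the x-axis; with |DM| = 22.7, M = (-8.1239, 14.528). ∠DMN = 42.9° gives MN at -46.300° from the x-axis; with |MN| = 21.5, N = (6.7301, -1.0155). ∠MNZ = 110.5° gives NZ at -115.80° from the x-axis; with |NZ| = 12.6, Z = (1.2461, -12.360). ∠NZH = 81.9° gives ZH at 146.10° from the x-axis; with |ZH| = 17.5, H = (-13.279, -2.5990). Then |RH| = |H − R| = 13.531.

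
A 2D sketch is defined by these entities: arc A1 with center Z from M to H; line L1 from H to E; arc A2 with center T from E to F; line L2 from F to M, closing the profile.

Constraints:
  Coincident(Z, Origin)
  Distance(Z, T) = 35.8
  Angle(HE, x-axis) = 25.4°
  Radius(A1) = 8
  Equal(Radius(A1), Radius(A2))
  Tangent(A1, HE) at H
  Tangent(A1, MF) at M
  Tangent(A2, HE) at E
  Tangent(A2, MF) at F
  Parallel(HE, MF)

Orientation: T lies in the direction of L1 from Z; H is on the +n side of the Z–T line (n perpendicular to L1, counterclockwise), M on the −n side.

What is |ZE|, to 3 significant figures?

36.7

Tangency of A1 to both parallel lines with radius 8.0 puts H and M at Z ± 8.0·n: H = (-3.43, 7.23), M = (3.43, -7.23). Equal radii place E and F the same way about T: E = T + 8.0·n = (28.9, 22.6), F = T − 8.0·n = (35.8, 8.13). Then |ZE| = |E − Z| = 36.7.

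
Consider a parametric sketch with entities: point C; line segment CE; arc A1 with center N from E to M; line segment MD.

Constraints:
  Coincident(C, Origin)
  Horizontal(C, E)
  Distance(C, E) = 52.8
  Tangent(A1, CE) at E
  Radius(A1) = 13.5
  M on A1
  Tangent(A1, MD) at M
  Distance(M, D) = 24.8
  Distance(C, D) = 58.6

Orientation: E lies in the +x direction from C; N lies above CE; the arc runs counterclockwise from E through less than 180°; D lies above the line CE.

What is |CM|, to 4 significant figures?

66.04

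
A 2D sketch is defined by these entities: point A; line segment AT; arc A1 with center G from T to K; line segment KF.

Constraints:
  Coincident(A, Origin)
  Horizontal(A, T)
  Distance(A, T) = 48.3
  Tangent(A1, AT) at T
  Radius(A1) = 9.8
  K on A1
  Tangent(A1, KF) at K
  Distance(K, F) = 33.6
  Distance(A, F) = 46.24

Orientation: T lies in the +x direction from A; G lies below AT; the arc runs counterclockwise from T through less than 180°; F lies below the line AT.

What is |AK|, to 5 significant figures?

39.662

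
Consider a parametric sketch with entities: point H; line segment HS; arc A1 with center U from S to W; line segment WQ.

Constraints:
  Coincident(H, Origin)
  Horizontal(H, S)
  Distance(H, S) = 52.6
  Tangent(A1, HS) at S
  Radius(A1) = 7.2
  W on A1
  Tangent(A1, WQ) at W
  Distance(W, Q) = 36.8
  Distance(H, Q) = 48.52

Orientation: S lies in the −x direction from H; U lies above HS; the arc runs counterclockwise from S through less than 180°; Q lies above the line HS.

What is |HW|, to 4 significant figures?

46.25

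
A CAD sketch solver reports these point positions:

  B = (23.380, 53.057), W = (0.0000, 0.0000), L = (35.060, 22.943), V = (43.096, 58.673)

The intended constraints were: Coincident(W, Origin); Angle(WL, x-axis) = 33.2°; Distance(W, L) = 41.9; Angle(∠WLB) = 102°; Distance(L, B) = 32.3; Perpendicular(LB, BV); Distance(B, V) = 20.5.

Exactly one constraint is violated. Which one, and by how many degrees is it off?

Perpendicular(LB, BV) — off by 5.30°.

W = (0.00, 0.00) ✓; WL at 33.20° ✓; |WL| = 41.90 ✓; ∠WLB = 102.0° ✓; |LB| = 32.30 ✓; ∠(LB, BV) = 95.30° ✗; |BV| = 20.50 ✓.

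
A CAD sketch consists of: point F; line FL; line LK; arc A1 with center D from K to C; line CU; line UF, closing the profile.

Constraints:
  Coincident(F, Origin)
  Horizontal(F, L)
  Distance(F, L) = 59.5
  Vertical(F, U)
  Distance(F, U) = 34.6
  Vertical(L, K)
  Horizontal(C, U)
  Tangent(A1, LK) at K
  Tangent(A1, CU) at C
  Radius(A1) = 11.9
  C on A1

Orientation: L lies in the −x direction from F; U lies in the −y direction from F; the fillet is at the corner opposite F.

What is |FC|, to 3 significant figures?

58.8

F is at the origin; F and L share the same y with |FL| = 59.5 and L on the −x side, so L = (-59.5, 0.00). FU is vertical with |FU| = 34.6 and U on the −y side, so U = (0.00, -34.6). The virtual corner opposite F is at (-59.5, -34.6). Since A1 is tangent to LK there, DK ⟂ LK and since A1 is tangent to CU there, DC ⟂ CU, with radius 11.9, so the center D sits 11.9 in from both sides at D = (-47.6, -22.7). That places the tangent points at K = (-59.5, -22.7) on LK and C = (-47.6, -34.6) on CU. Then |FC| = |C − F| = 58.8.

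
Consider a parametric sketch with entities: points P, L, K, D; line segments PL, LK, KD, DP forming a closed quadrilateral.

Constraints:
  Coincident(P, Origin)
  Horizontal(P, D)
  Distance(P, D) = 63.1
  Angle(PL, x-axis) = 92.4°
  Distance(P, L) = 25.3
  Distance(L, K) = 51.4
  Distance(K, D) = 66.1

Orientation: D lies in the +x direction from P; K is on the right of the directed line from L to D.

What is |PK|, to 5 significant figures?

26.115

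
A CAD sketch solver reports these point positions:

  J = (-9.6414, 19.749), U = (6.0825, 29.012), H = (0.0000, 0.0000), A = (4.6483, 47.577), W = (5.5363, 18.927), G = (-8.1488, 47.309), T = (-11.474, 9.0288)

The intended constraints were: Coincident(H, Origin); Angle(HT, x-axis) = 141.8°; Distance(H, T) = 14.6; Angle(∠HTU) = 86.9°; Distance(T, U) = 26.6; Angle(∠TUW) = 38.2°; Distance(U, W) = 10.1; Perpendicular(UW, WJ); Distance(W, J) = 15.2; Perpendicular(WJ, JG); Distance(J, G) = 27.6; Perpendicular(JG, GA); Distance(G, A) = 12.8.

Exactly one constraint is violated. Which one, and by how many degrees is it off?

Perpendicular(JG, GA) — off by 4.30°.

H = (0.00, 0.00) ✓; HT at 141.8° ✓; |HT| = 14.60 ✓; ∠HTU = 86.90° ✓; |TU| = 26.60 ✓; ∠TUW = 38.20° ✓; |UW| = 10.10 ✓; ∠(UW, WJ) = 90.00° ✓; |WJ| = 15.20 ✓; ∠(WJ, JG) = 90.00° ✓; |JG| = 27.60 ✓; ∠(JG, GA) = 85.70° ✗; |GA| = 12.80 ✓.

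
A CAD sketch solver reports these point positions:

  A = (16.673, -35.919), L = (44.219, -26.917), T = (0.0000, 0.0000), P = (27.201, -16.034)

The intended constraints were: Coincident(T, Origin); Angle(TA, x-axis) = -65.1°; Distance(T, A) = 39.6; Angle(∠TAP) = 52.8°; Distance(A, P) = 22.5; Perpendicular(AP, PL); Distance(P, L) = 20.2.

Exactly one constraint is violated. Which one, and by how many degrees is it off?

Perpendicular(AP, PL) — off by 4.70°.

T = (0.00, 0.00) ✓; TA at -65.10° ✓; |TA| = 39.60 ✓; ∠TAP = 52.80° ✓; |AP| = 22.50 ✓; ∠(AP, PL) = 94.70° ✗; |PL| = 20.20 ✓.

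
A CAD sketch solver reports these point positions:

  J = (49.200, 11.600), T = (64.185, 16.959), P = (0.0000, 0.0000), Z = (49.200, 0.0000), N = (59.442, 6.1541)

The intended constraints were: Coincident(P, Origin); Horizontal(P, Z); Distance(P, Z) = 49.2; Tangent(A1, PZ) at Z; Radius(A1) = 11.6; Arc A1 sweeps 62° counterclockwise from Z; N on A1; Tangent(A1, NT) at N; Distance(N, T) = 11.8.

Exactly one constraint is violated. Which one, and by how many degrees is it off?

Tangent(A1, NT) at N — off by 4.30°.

P = (0.00, 0.00) ✓; P.y = 0.00, Z.y = 0.00 ✓; |PZ| = 49.20 ✓; ∠(JZ, ZP) = 90.00° ✓; |JZ| = 11.60 ✓; bearing(J→N) − bearing(J→Z) = 62.00° ✓; |JN| = 11.60 ✓; ∠(JN, NT) = 85.70° ✗; |NT| = 11.80 ✓.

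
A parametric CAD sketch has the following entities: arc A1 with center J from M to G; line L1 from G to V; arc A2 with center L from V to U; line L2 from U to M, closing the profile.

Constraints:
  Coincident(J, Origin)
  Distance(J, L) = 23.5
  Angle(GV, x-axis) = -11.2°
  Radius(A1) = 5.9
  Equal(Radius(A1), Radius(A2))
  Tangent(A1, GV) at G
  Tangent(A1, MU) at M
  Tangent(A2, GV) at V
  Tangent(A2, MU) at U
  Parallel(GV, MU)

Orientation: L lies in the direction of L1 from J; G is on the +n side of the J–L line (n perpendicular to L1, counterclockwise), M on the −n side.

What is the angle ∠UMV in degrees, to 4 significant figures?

26.66°

The slot axis is L1's direction at -11.2°, so u = (cos -11.2°, sin -11.2°) = (0.9810, -0.1942) and n = (−sin -11.2°, cos -11.2°) = (0.1942, 0.9810). J is at the origin and L lies 23.5 along u from J, so L = 23.5·u = (23.05, -4.565). Tangency of A1 to both parallel lines with radius 5.9 puts G and M at J ± 5.9·n: G = (1.146, 5.788), M = (-1.146, -5.788). Equal radii place V and U the same way about L: V = L + 5.9·n = (24.20, 1.223), U = L − 5.9·n = (21.91, -10.35). Then cos ∠UMV = MU·MV / (|MU||MV|), giving 26.66°.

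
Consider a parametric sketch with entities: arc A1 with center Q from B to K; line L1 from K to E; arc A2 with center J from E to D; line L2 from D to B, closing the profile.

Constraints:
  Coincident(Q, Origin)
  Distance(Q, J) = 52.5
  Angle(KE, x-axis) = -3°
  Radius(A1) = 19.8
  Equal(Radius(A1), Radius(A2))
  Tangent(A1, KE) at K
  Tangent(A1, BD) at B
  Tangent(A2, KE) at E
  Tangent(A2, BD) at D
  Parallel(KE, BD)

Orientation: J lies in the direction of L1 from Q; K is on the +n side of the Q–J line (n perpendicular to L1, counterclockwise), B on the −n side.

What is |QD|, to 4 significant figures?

56.11

Tangency of A1 to both parallel lines with radius 19.8 puts K and B at Q ± 19.8·n: K = (1.036, 19.77), B = (-1.036, -19.77). Equal radii place E and D the same way about J: E = J + 19.8·n = (53.46, 17.03), D = J − 19.8·n = (51.39, -22.52). Then |QD| = |D − Q| = 56.11.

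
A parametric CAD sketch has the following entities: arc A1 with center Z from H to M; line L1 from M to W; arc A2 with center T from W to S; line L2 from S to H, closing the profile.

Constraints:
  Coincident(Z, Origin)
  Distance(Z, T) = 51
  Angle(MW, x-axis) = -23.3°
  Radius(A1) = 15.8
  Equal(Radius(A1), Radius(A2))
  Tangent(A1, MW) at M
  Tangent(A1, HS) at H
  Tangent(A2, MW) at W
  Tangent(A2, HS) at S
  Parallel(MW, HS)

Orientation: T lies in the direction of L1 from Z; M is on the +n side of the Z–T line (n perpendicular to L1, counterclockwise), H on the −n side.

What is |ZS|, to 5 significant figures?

53.391

The slot axis is L1's direction at -23.3°, so u = (cos -23.3°, sin -23.3°) = (0.91845, -0.39555) and n = (−sin -23.3°, cos -23.3°) = (0.39555, 0.91845). Z is at the origin and T lies 51.0 along u from Z, so T = 51.0·u = (46.841, -20.173). Tangency of A1 to both parallel lines with radius 15.8 puts M and H at Z ± 15.8·n: M = (6.2496, 14.511), H = (-6.2496, -14.511). Equal radii place W and S the same way about T: W = T + 15.8·n = (53.090, -5.6614), S = T − 15.8·n = (40.591, -34.684). Then |ZS| = |S − Z| = 53.391.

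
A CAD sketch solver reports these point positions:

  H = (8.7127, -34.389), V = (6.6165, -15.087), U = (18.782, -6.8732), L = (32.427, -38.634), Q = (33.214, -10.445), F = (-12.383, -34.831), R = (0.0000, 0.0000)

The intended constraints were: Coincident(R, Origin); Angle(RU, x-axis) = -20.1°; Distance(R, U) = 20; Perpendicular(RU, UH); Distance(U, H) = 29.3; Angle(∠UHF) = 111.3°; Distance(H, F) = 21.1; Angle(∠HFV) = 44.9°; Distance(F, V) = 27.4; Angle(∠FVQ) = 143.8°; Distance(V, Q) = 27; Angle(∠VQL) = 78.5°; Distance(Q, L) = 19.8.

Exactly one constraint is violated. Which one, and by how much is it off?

Distance(Q, L) = 19.8 — off by 8.40.

R = (0.00, 0.00) ✓; RU at -20.10° ✓; |RU| = 20.00 ✓; ∠(RU, UH) = 90.00° ✓; |UH| = 29.30 ✓; ∠UHF = 111.3° ✓; |HF| = 21.10 ✓; ∠HFV = 44.90° ✓; |FV| = 27.40 ✓; ∠FVQ = 143.8° ✓; |VQ| = 27.00 ✓; ∠VQL = 78.50° ✓; |QL| = 28.20 ✗.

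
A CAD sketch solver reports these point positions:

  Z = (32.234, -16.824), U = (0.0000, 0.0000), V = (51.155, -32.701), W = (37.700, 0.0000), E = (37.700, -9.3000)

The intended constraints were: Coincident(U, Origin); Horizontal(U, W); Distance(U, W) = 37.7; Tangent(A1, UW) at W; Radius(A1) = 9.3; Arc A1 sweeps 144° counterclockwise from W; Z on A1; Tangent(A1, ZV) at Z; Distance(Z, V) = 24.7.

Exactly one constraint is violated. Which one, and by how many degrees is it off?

Tangent(A1, ZV) at Z — off by 4.00°.

U = (0.00, 0.00) ✓; U.y = 0.00, W.y = 0.00 ✓; |UW| = 37.70 ✓; ∠(EW, WU) = 90.00° ✓; |EW| = 9.300 ✓; bearing(E→Z) − bearing(E→W) = 144.0° ✓; |EZ| = 9.300 ✓; ∠(EZ, ZV) = 94.00° ✗; |ZV| = 24.70 ✓.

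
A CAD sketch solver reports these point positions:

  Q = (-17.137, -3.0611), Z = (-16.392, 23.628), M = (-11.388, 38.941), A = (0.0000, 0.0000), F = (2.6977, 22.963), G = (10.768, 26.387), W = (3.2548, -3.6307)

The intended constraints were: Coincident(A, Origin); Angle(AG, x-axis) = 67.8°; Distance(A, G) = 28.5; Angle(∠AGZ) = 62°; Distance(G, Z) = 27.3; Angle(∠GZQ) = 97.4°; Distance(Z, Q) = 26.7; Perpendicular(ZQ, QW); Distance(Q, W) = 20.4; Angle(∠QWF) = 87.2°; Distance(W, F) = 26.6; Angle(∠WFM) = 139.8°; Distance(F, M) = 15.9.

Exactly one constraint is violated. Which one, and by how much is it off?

Distance(F, M) = 15.9 — off by 5.40.

A = (0.00, 0.00) ✓; AG at 67.80° ✓; |AG| = 28.50 ✓; ∠AGZ = 62.00° ✓; |GZ| = 27.30 ✓; ∠GZQ = 97.40° ✓; |ZQ| = 26.70 ✓; ∠(ZQ, QW) = 90.00° ✓; |QW| = 20.40 ✓; ∠QWF = 87.20° ✓; |WF| = 26.60 ✓; ∠WFM = 139.8° ✓; |FM| = 21.30 ✗.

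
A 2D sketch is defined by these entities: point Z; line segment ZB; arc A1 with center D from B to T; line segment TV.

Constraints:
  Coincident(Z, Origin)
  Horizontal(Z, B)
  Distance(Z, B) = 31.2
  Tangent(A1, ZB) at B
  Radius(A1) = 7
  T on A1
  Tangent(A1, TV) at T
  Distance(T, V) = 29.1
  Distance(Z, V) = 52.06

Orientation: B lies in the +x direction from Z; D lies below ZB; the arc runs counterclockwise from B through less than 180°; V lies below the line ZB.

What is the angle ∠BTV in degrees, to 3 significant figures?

122°

Checks: ∠(DB, BZ) = 90.00° ✓; |DT| = 7.000 ✓; ∠(DT, TV) = 90.00° ✓; |TV| = 29.10 ✓; |ZV| = 52.06 ✓.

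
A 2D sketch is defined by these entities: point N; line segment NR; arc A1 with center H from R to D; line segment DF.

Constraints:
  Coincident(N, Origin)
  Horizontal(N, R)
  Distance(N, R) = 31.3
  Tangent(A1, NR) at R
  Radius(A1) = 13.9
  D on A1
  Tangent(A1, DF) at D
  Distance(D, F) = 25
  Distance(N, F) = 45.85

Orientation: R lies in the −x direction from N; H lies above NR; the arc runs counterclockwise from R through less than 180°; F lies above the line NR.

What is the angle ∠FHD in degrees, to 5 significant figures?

60.926°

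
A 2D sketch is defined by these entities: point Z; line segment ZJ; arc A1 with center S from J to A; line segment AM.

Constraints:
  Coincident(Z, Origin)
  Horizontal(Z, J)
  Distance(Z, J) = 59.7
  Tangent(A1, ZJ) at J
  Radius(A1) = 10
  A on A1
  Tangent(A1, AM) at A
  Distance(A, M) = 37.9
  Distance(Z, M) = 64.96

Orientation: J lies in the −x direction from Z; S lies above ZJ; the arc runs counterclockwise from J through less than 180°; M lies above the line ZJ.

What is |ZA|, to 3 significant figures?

50.5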